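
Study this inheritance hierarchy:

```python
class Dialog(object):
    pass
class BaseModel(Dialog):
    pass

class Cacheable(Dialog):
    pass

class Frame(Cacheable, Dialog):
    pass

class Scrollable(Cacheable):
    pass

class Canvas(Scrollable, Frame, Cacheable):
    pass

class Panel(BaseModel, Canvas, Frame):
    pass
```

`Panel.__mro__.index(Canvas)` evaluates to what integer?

L[Panel] = Panel + merge(L[BaseModel], L[Canvas], L[Frame], [BaseModel Canvas Frame])
  take BaseModel:  [BaseModel Dialog object] + [Canvas Scrollable Frame Cacheable Dialog object] + [Frame Cacheable Dialog object] + [BaseModel Canvas Frame]
  take Canvas:  [Dialog object] + [Canvas Scrollable Frame Cacheable Dialog object] + [Frame Cacheable Dialog object] + [Canvas Frame]
  take Scrollable:  [Dialog object] + [Scrollable Frame Cacheable Dialog object] + [Frame Cacheable Dialog object] + [Frame]
  take Frame:  [Dialog object] + [Frame Cacheable Dialog object] + [Frame Cacheable Dialog object] + [Frame]
  take Cacheable:  [Dialog object] + [Cacheable Dialog object] + [Cacheable Dialog object]
  take Dialog:  [Dialog object] + [Dialog object] + [Dialog object]
  take object:  [object] + [object] + [object]
MRO: Panel BaseModel Canvas Scrollable Frame Cacheable Dialog object
Canvas sits at index 2.

2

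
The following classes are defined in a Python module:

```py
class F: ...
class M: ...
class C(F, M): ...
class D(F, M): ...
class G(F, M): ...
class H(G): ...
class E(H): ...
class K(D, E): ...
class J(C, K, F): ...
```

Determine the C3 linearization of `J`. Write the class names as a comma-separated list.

J, C, K, D, E, H, G, F, M, object

L[J] = J + merge(L[C], L[K], L[F], [C K F])
  take C:  [C F M object] + [K D E H G F M object] + [F object] + [C K F]
  take K:  [F M object] + [K D E H G F M object] + [F object] + [K F]
  take D:  [F M object] + [D E H G F M object] + [F object] + [F]
  take E:  [F M object] + [E H G F M object] + [F object] + [F]
  take H:  [F M object] + [H G F M object] + [F object] + [F]
  take G:  [F M object] + [G F M object] + [F object] + [F]
  take F:  [F M object] + [F M object] + [F object] + [F]
  take M:  [M object] + [M object] + [object]
  take object:  [object] + [object] + [object]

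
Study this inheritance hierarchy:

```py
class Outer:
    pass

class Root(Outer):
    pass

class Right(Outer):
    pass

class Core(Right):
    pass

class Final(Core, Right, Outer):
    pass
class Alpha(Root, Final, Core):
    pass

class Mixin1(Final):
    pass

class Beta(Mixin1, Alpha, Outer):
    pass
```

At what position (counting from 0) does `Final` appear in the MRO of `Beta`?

4

L[Beta] = Beta + merge(L[Mixin1], L[Alpha], L[Outer], [Mixin1 Alpha Outer])
  take Mixin1:  [Mixin1 Final Core Right Outer object] + [Alpha Root Final Core Right Outer object] + [Outer object] + [Mixin1 Alpha Outer]
  take Alpha:  [Final Core Right Outer object] + [Alpha Root Final Core Right Outer object] + [Outer object] + [Alpha Outer]
  take Root:  [Final Core Right Outer object] + [Root Final Core Right Outer object] + [Outer object] + [Outer]
  take Final:  [Final Core Right Outer object] + [Final Core Right Outer object] + [Outer object] + [Outer]
  take Core:  [Core Right Outer object] + [Core Right Outer object] + [Outer object] + [Outer]
  take Right:  [Right Outer object] + [Right Outer object] + [Outer object] + [Outer]
  take Outer:  [Outer object] + [Outer object] + [Outer object] + [Outer]
  take object:  [object] + [object] + [object]
MRO: Beta Mixin1 Alpha Root Final Core Right Outer object
Final sits at index 4.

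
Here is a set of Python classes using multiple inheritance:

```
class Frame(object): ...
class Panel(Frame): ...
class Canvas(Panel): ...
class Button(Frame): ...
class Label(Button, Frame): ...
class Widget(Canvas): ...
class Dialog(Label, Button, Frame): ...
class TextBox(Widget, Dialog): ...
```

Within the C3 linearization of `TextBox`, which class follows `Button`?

Frame

L[TextBox] = TextBox + merge(L[Widget], L[Dialog], [Widget Dialog])
  take Widget:  [Widget Canvas Panel Frame object] + [Dialog Label Button Frame object] + [Widget Dialog]
  take Canvas:  [Canvas Panel Frame object] + [Dialog Label Button Frame object] + [Dialog]
  take Panel:  [Panel Frame object] + [Dialog Label Button Frame object] + [Dialog]
  take Dialog:  [Frame object] + [Dialog Label Button Frame object] + [Dialog]
  take Label:  [Frame object] + [Label Button Frame object]
  take Button:  [Frame object] + [Button Frame object]
  take Frame:  [Frame object] + [Frame object]
  take object:  [object] + [object]
MRO: TextBox Widget Canvas Panel Dialog Label Button Frame object
Button is at position 6; next is Frame.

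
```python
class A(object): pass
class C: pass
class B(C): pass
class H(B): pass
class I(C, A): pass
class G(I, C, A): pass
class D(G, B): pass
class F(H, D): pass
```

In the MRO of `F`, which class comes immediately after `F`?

L[F] = F + merge(L[H], L[D], [H D])
  take H:  [H B C object] + [D G I B C A object] + [H D]
  take D:  [B C object] + [D G I B C A object] + [D]
  take G:  [B C object] + [G I B C A object]
  take I:  [B C object] + [I B C A object]
  take B:  [B C object] + [B C A object]
  take C:  [C object] + [C A object]
  take A:  [object] + [A object]
  take object:  [object] + [object]
MRO: F H D G I B C A object
F is at position 0; next is H.

H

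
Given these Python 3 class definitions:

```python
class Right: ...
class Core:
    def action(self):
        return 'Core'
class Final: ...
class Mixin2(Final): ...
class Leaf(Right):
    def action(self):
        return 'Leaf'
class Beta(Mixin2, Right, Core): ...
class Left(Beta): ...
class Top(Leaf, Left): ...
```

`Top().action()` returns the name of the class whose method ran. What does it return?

Leaf

L[Top] = Top + merge(L[Leaf], L[Left], [Leaf Left])
  take Leaf:  [Leaf Right object] + [Left Beta Mixin2 Final Right Core object] + [Leaf Left]
  take Left:  [Right object] + [Left Beta Mixin2 Final Right Core object] + [Left]
  take Beta:  [Right object] + [Beta Mixin2 Final Right Core object]
  take Mixin2:  [Right object] + [Mixin2 Final Right Core object]
  take Final:  [Right object] + [Final Right Core object]
  take Right:  [Right object] + [Right Core object]
  take Core:  [object] + [Core object]
  take object:  [object] + [object]
MRO: Top Leaf Left Beta Mixin2 Final Right Core object
action is defined in: Core, Leaf. First along the MRO is Leaf.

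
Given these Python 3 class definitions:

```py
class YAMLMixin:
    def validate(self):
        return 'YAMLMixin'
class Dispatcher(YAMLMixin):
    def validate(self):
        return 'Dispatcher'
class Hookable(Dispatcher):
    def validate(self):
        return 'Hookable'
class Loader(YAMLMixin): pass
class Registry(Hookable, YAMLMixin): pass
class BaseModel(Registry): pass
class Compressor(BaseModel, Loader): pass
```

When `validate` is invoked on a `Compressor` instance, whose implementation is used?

L[Compressor] = Compressor + merge(L[BaseModel], L[Loader], [BaseModel Loader])
  take BaseModel:  [BaseModel Registry Hookable Dispatcher YAMLMixin object] + [Loader YAMLMixin object] + [BaseModel Loader]
  take Registry:  [Registry Hookable Dispatcher YAMLMixin object] + [Loader YAMLMixin object] + [Loader]
  take Hookable:  [Hookable Dispatcher YAMLMixin object] + [Loader YAMLMixin object] + [Loader]
  take Dispatcher:  [Dispatcher YAMLMixin object] + [Loader YAMLMixin object] + [Loader]
  take Loader:  [YAMLMixin object] + [Loader YAMLMixin object] + [Loader]
  take YAMLMixin:  [YAMLMixin object] + [YAMLMixin object]
  take object:  [object] + [object]
MRO: Compressor BaseModel Registry Hookable Dispatcher Loader YAMLMixin object
validate is defined in: Dispatcher, Hookable, YAMLMixin. First along the MRO is Hookable.

Hookable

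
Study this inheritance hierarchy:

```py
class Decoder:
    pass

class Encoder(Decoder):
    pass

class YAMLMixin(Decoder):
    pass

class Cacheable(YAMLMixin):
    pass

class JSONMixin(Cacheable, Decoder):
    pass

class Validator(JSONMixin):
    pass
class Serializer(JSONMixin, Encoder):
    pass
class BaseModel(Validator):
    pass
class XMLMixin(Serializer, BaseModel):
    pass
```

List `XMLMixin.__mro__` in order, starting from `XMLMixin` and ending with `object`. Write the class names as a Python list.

L[XMLMixin] = XMLMixin + merge(L[Serializer], L[BaseModel], [Serializer BaseModel])
  take Serializer:  [Serializer JSONMixin Cacheable YAMLMixin Encoder Decoder object] + [BaseModel Validator JSONMixin Cacheable YAMLMixin Decoder object] + [Serializer BaseModel]
  take BaseModel:  [JSONMixin Cacheable YAMLMixin Encoder Decoder object] + [BaseModel Validator JSONMixin Cacheable YAMLMixin Decoder object] + [BaseModel]
  take Validator:  [JSONMixin Cacheable YAMLMixin Encoder Decoder object] + [Validator JSONMixin Cacheable YAMLMixin Decoder object]
  take JSONMixin:  [JSONMixin Cacheable YAMLMixin Encoder Decoder object] + [JSONMixin Cacheable YAMLMixin Decoder object]
  take Cacheable:  [Cacheable YAMLMixin Encoder Decoder object] + [Cacheable YAMLMixin Decoder object]
  take YAMLMixin:  [YAMLMixin Encoder Decoder object] + [YAMLMixin Decoder object]
  take Encoder:  [Encoder Decoder object] + [Decoder object]
  take Decoder:  [Decoder object] + [Decoder object]
  take object:  [object] + [object]

[XMLMixin, Serializer, BaseModel, Validator, JSONMixin, Cacheable, YAMLMixin, Encoder, Decoder, object]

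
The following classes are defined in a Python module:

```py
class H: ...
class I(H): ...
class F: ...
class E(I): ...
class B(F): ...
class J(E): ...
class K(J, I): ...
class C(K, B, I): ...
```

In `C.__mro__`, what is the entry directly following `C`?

L[C] = C + merge(L[K], L[B], L[I], [K B I])
  take K:  [K J E I H object] + [B F object] + [I H object] + [K B I]
  take J:  [J E I H object] + [B F object] + [I H object] + [B I]
  take E:  [E I H object] + [B F object] + [I H object] + [B I]
  take B:  [I H object] + [B F object] + [I H object] + [B I]
  take I:  [I H object] + [F object] + [I H object] + [I]
  take H:  [H object] + [F object] + [H object]
  take F:  [object] + [F object] + [object]
  take object:  [object] + [object] + [object]
MRO: C K J E B I H F object
C is at position 0; next is K.

K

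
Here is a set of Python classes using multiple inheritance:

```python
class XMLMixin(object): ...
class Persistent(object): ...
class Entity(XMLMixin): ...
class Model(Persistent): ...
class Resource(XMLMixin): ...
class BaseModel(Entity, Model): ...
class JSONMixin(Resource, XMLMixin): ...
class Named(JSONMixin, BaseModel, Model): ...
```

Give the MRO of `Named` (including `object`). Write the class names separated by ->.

L[Named] = Named + merge(L[JSONMixin], L[BaseModel], L[Model], [JSONMixin BaseModel Model])
  take JSONMixin:  [JSONMixin Resource XMLMixin object] + [BaseModel Entity XMLMixin Model Persistent object] + [Model Persistent object] + [JSONMixin BaseModel Model]
  take Resource:  [Resource XMLMixin object] + [BaseModel Entity XMLMixin Model Persistent object] + [Model Persistent object] + [BaseModel Model]
  take BaseModel:  [XMLMixin object] + [BaseModel Entity XMLMixin Model Persistent object] + [Model Persistent object] + [BaseModel Model]
  take Entity:  [XMLMixin object] + [Entity XMLMixin Model Persistent object] + [Model Persistent object] + [Model]
  take XMLMixin:  [XMLMixin object] + [XMLMixin Model Persistent object] + [Model Persistent object] + [Model]
  take Model:  [object] + [Model Persistent object] + [Model Persistent object] + [Model]
  take Persistent:  [object] + [Persistent object] + [Persistent object]
  take object:  [object] + [object] + [object]

Named -> JSONMixin -> Resource -> BaseModel -> Entity -> XMLMixin -> Model -> Persistent -> object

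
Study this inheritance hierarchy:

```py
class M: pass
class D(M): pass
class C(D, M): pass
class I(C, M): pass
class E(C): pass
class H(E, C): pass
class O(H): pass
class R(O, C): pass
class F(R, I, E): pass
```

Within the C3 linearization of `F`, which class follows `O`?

H

L[F] = F + merge(L[R], L[I], L[E], [R I E])
  take R:  [R O H E C D M object] + [I C D M object] + [E C D M object] + [R I E]
  take O:  [O H E C D M object] + [I C D M object] + [E C D M object] + [I E]
  take H:  [H E C D M object] + [I C D M object] + [E C D M object] + [I E]
  take I:  [E C D M object] + [I C D M object] + [E C D M object] + [I E]
  take E:  [E C D M object] + [C D M object] + [E C D M object] + [E]
  take C:  [C D M object] + [C D M object] + [C D M object]
  take D:  [D M object] + [D M object] + [D M object]
  take M:  [M object] + [M object] + [M object]
  take object:  [object] + [object] + [object]
MRO: F R O H I E C D M object
O is at position 2; next is H.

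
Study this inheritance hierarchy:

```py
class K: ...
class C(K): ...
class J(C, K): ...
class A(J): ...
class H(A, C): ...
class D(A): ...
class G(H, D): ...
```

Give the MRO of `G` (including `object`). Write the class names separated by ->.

G -> H -> D -> A -> J -> C -> K -> object

L[G] = G + merge(L[H], L[D], [H D])
  take H:  [H A J C K object] + [D A J C K object] + [H D]
  take D:  [A J C K object] + [D A J C K object] + [D]
  take A:  [A J C K object] + [A J C K object]
  take J:  [J C K object] + [J C K object]
  take C:  [C K object] + [C K object]
  take K:  [K object] + [K object]
  take object:  [object] + [object]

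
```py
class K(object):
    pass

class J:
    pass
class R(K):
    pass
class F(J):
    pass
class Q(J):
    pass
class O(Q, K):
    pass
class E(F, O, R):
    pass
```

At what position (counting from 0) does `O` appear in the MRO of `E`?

L[E] = E + merge(L[F], L[O], L[R], [F O R])
  take F:  [F J object] + [O Q J K object] + [R K object] + [F O R]
  take O:  [J object] + [O Q J K object] + [R K object] + [O R]
  take Q:  [J object] + [Q J K object] + [R K object] + [R]
  take J:  [J object] + [J K object] + [R K object] + [R]
  take R:  [object] + [K object] + [R K object] + [R]
  take K:  [object] + [K object] + [K object]
  take object:  [object] + [object] + [object]
MRO: E F O Q J R K object
O sits at index 2.

2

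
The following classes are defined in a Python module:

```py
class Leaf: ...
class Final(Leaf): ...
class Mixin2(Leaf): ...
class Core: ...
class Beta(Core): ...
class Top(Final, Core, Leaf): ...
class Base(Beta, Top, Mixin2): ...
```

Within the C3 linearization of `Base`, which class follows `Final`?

Core

L[Base] = Base + merge(L[Beta], L[Top], L[Mixin2], [Beta Top Mixin2])
  take Beta:  [Beta Core object] + [Top Final Core Leaf object] + [Mixin2 Leaf object] + [Beta Top Mixin2]
  take Top:  [Core object] + [Top Final Core Leaf object] + [Mixin2 Leaf object] + [Top Mixin2]
  take Final:  [Core object] + [Final Core Leaf object] + [Mixin2 Leaf object] + [Mixin2]
  take Core:  [Core object] + [Core Leaf object] + [Mixin2 Leaf object] + [Mixin2]
  take Mixin2:  [object] + [Leaf object] + [Mixin2 Leaf object] + [Mixin2]
  take Leaf:  [object] + [Leaf object] + [Leaf object]
  take object:  [object] + [object] + [object]
MRO: Base Beta Top Final Core Mixin2 Leaf object
Final is at position 3; next is Core.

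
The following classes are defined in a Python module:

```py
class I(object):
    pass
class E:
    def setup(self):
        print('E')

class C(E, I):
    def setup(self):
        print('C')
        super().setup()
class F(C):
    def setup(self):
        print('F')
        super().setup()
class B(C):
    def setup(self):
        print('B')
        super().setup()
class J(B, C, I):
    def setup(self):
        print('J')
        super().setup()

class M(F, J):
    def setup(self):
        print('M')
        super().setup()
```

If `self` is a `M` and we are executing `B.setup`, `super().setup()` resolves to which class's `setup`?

C

L[M] = M + merge(L[F], L[J], [F J])
  take F:  [F C E I object] + [J B C E I object] + [F J]
  take J:  [C E I object] + [J B C E I object] + [J]
  take B:  [C E I object] + [B C E I object]
  take C:  [C E I object] + [C E I object]
  take E:  [E I object] + [E I object]
  take I:  [I object] + [I object]
  take object:  [object] + [object]
MRO: M F J B C E I object
super() in B.setup on a M instance goes to the class after B in M's MRO: C.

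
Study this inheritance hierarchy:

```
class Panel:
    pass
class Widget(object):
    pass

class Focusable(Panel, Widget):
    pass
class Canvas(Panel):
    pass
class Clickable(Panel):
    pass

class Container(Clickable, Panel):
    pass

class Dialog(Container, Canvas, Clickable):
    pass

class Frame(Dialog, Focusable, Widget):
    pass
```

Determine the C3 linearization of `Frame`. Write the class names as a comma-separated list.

L[Frame] = Frame + merge(L[Dialog], L[Focusable], L[Widget], [Dialog Focusable Widget])
  take Dialog:  [Dialog Container Canvas Clickable Panel object] + [Focusable Panel Widget object] + [Widget object] + [Dialog Focusable Widget]
  take Container:  [Container Canvas Clickable Panel object] + [Focusable Panel Widget object] + [Widget object] + [Focusable Widget]
  take Canvas:  [Canvas Clickable Panel object] + [Focusable Panel Widget object] + [Widget object] + [Focusable Widget]
  take Clickable:  [Clickable Panel object] + [Focusable Panel Widget object] + [Widget object] + [Focusable Widget]
  take Focusable:  [Panel object] + [Focusable Panel Widget object] + [Widget object] + [Focusable Widget]
  take Panel:  [Panel object] + [Panel Widget object] + [Widget object] + [Widget]
  take Widget:  [object] + [Widget object] + [Widget object] + [Widget]
  take object:  [object] + [object] + [object]

Frame, Dialog, Container, Canvas, Clickable, Focusable, Panel, Widget, object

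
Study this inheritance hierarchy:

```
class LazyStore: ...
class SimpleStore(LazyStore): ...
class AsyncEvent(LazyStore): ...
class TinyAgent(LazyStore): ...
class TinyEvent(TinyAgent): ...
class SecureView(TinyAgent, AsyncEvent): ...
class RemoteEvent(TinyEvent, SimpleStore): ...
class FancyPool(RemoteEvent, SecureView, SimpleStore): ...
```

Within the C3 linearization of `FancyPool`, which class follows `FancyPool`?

L[FancyPool] = FancyPool + merge(L[RemoteEvent], L[SecureView], L[SimpleStore], [RemoteEvent SecureView SimpleStore])
  take RemoteEvent:  [RemoteEvent TinyEvent TinyAgent SimpleStore LazyStore object] + [SecureView TinyAgent AsyncEvent LazyStore object] + [SimpleStore LazyStore object] + [RemoteEvent SecureView SimpleStore]
  take TinyEvent:  [TinyEvent TinyAgent SimpleStore LazyStore object] + [SecureView TinyAgent AsyncEvent LazyStore object] + [SimpleStore LazyStore object] + [SecureView SimpleStore]
  take SecureView:  [TinyAgent SimpleStore LazyStore object] + [SecureView TinyAgent AsyncEvent LazyStore object] + [SimpleStore LazyStore object] + [SecureView SimpleStore]
  take TinyAgent:  [TinyAgent SimpleStore LazyStore object] + [TinyAgent AsyncEvent LazyStore object] + [SimpleStore LazyStore object] + [SimpleStore]
  take SimpleStore:  [SimpleStore LazyStore object] + [AsyncEvent LazyStore object] + [SimpleStore LazyStore object] + [SimpleStore]
  take AsyncEvent:  [LazyStore object] + [AsyncEvent LazyStore object] + [LazyStore object]
  take LazyStore:  [LazyStore object] + [LazyStore object] + [LazyStore object]
  take object:  [object] + [object] + [object]
MRO: FancyPool RemoteEvent TinyEvent SecureView TinyAgent SimpleStore AsyncEvent LazyStore object
FancyPool is at position 0; next is RemoteEvent.

RemoteEvent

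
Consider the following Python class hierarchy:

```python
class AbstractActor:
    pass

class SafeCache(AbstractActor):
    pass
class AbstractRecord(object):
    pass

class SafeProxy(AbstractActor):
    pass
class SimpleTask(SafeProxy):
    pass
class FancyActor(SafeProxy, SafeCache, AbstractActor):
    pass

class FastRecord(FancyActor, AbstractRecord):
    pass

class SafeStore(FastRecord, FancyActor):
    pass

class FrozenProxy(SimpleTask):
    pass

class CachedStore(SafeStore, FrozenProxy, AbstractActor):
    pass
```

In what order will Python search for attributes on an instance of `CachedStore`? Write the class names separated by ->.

CachedStore -> SafeStore -> FastRecord -> FancyActor -> FrozenProxy -> SimpleTask -> SafeProxy -> SafeCache -> AbstractActor -> AbstractRecord -> object

L[CachedStore] = CachedStore + merge(L[SafeStore], L[FrozenProxy], L[AbstractActor], [SafeStore FrozenProxy AbstractActor])
  take SafeStore:  [SafeStore FastRecord FancyActor SafeProxy SafeCache AbstractActor AbstractRecord object] + [FrozenProxy SimpleTask SafeProxy AbstractActor object] + [AbstractActor object] + [SafeStore FrozenProxy AbstractActor]
  take FastRecord:  [FastRecord FancyActor SafeProxy SafeCache AbstractActor AbstractRecord object] + [FrozenProxy SimpleTask SafeProxy AbstractActor object] + [AbstractActor object] + [FrozenProxy AbstractActor]
  take FancyActor:  [FancyActor SafeProxy SafeCache AbstractActor AbstractRecord object] + [FrozenProxy SimpleTask SafeProxy AbstractActor object] + [AbstractActor object] + [FrozenProxy AbstractActor]
  take FrozenProxy:  [SafeProxy SafeCache AbstractActor AbstractRecord object] + [FrozenProxy SimpleTask SafeProxy AbstractActor object] + [AbstractActor object] + [FrozenProxy AbstractActor]
  take SimpleTask:  [SafeProxy SafeCache AbstractActor AbstractRecord object] + [SimpleTask SafeProxy AbstractActor object] + [AbstractActor object] + [AbstractActor]
  take SafeProxy:  [SafeProxy SafeCache AbstractActor AbstractRecord object] + [SafeProxy AbstractActor object] + [AbstractActor object] + [AbstractActor]
  take SafeCache:  [SafeCache AbstractActor AbstractRecord object] + [AbstractActor object] + [AbstractActor object] + [AbstractActor]
  take AbstractActor:  [AbstractActor AbstractRecord object] + [AbstractActor object] + [AbstractActor object] + [AbstractActor]
  take AbstractRecord:  [AbstractRecord object] + [object] + [object]
  take object:  [object] + [object] + [object]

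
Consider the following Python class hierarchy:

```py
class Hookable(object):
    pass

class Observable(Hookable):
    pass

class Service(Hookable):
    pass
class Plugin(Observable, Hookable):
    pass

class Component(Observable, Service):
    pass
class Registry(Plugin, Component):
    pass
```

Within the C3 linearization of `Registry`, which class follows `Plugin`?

Component

L[Registry] = Registry + merge(L[Plugin], L[Component], [Plugin Component])
  take Plugin:  [Plugin Observable Hookable object] + [Component Observable Service Hookable object] + [Plugin Component]
  take Component:  [Observable Hookable object] + [Component Observable Service Hookable object] + [Component]
  take Observable:  [Observable Hookable object] + [Observable Service Hookable object]
  take Service:  [Hookable object] + [Service Hookable object]
  take Hookable:  [Hookable object] + [Hookable object]
  take object:  [object] + [object]
MRO: Registry Plugin Component Observable Service Hookable object
Plugin is at position 1; next is Component.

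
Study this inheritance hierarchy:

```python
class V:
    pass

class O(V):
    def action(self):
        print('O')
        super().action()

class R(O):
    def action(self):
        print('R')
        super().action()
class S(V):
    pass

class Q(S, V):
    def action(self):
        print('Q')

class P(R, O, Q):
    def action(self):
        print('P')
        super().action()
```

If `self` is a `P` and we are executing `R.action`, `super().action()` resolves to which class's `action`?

O

L[P] = P + merge(L[R], L[O], L[Q], [R O Q])
  take R:  [R O V object] + [O V object] + [Q S V object] + [R O Q]
  take O:  [O V object] + [O V object] + [Q S V object] + [O Q]
  take Q:  [V object] + [V object] + [Q S V object] + [Q]
  take S:  [V object] + [V object] + [S V object]
  take V:  [V object] + [V object] + [V object]
  take object:  [object] + [object] + [object]
MRO: P R O Q S V object
super() in R.action on a P instance goes to the class after R in P's MRO: O.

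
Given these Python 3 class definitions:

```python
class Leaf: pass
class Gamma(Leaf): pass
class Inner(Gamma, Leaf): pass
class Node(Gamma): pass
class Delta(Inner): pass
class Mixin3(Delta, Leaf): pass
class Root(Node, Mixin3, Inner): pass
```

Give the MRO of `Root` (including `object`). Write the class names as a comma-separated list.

Root, Node, Mixin3, Delta, Inner, Gamma, Leaf, object

L[Root] = Root + merge(L[Node], L[Mixin3], L[Inner], [Node Mixin3 Inner])
  take Node:  [Node Gamma Leaf object] + [Mixin3 Delta Inner Gamma Leaf object] + [Inner Gamma Leaf object] + [Node Mixin3 Inner]
  take Mixin3:  [Gamma Leaf object] + [Mixin3 Delta Inner Gamma Leaf object] + [Inner Gamma Leaf object] + [Mixin3 Inner]
  take Delta:  [Gamma Leaf object] + [Delta Inner Gamma Leaf object] + [Inner Gamma Leaf object] + [Inner]
  take Inner:  [Gamma Leaf object] + [Inner Gamma Leaf object] + [Inner Gamma Leaf object] + [Inner]
  take Gamma:  [Gamma Leaf object] + [Gamma Leaf object] + [Gamma Leaf object]
  take Leaf:  [Leaf object] + [Leaf object] + [Leaf object]
  take object:  [object] + [object] + [object]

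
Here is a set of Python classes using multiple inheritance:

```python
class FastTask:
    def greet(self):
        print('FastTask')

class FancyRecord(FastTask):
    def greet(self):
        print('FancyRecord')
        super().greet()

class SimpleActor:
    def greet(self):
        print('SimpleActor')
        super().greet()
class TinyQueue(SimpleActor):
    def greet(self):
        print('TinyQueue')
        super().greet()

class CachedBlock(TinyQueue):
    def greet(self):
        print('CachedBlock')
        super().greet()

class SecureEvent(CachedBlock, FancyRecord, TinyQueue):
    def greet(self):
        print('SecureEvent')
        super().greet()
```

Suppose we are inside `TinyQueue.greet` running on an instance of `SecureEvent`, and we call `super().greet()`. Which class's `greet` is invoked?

L[SecureEvent] = SecureEvent + merge(L[CachedBlock], L[FancyRecord], L[TinyQueue], [CachedBlock FancyRecord TinyQueue])
  take CachedBlock:  [CachedBlock TinyQueue SimpleActor object] + [FancyRecord FastTask object] + [TinyQueue SimpleActor object] + [CachedBlock FancyRecord TinyQueue]
  take FancyRecord:  [TinyQueue SimpleActor object] + [FancyRecord FastTask object] + [TinyQueue SimpleActor object] + [FancyRecord TinyQueue]
  take TinyQueue:  [TinyQueue SimpleActor object] + [FastTask object] + [TinyQueue SimpleActor object] + [TinyQueue]
  take SimpleActor:  [SimpleActor object] + [FastTask object] + [SimpleActor object]
  take FastTask:  [object] + [FastTask object] + [object]
  take object:  [object] + [object] + [object]
MRO: SecureEvent CachedBlock FancyRecord TinyQueue SimpleActor FastTask object
super() in TinyQueue.greet on a SecureEvent instance goes to the class after TinyQueue in SecureEvent's MRO: SimpleActor.

SimpleActor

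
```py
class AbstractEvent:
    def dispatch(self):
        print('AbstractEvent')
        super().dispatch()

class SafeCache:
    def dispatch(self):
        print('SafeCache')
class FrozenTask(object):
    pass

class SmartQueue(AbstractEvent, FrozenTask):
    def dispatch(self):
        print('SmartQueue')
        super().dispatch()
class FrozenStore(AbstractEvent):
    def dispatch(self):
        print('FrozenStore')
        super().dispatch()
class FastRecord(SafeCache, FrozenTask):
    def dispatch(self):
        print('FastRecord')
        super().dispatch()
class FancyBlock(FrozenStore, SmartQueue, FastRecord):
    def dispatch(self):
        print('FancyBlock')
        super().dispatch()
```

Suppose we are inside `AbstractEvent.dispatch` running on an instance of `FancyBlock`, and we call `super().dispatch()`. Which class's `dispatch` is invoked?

FastRecord

L[FancyBlock] = FancyBlock + merge(L[FrozenStore], L[SmartQueue], L[FastRecord], [FrozenStore SmartQueue FastRecord])
  take FrozenStore:  [FrozenStore AbstractEvent object] + [SmartQueue AbstractEvent FrozenTask object] + [FastRecord SafeCache FrozenTask object] + [FrozenStore SmartQueue FastRecord]
  take SmartQueue:  [AbstractEvent object] + [SmartQueue AbstractEvent FrozenTask object] + [FastRecord SafeCache FrozenTask object] + [SmartQueue FastRecord]
  take AbstractEvent:  [AbstractEvent object] + [AbstractEvent FrozenTask object] + [FastRecord SafeCache FrozenTask object] + [FastRecord]
  take FastRecord:  [object] + [FrozenTask object] + [FastRecord SafeCache FrozenTask object] + [FastRecord]
  take SafeCache:  [object] + [FrozenTask object] + [SafeCache FrozenTask object]
  take FrozenTask:  [object] + [FrozenTask object] + [FrozenTask object]
  take object:  [object] + [object] + [object]
MRO: FancyBlock FrozenStore SmartQueue AbstractEvent FastRecord SafeCache FrozenTask object
super() in AbstractEvent.dispatch on a FancyBlock instance goes to the class after AbstractEvent in FancyBlock's MRO: FastRecord.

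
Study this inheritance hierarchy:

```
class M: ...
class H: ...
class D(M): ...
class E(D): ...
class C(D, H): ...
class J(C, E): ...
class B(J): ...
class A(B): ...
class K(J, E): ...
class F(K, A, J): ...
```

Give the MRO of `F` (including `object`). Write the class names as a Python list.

L[F] = F + merge(L[K], L[A], L[J], [K A J])
  take K:  [K J C E D M H object] + [A B J C E D M H object] + [J C E D M H object] + [K A J]
  take A:  [J C E D M H object] + [A B J C E D M H object] + [J C E D M H object] + [A J]
  take B:  [J C E D M H object] + [B J C E D M H object] + [J C E D M H object] + [J]
  take J:  [J C E D M H object] + [J C E D M H object] + [J C E D M H object] + [J]
  take C:  [C E D M H object] + [C E D M H object] + [C E D M H object]
  take E:  [E D M H object] + [E D M H object] + [E D M H object]
  take D:  [D M H object] + [D M H object] + [D M H object]
  take M:  [M H object] + [M H object] + [M H object]
  take H:  [H object] + [H object] + [H object]
  take object:  [object] + [object] + [object]

[F, K, A, B, J, C, E, D, M, H, object]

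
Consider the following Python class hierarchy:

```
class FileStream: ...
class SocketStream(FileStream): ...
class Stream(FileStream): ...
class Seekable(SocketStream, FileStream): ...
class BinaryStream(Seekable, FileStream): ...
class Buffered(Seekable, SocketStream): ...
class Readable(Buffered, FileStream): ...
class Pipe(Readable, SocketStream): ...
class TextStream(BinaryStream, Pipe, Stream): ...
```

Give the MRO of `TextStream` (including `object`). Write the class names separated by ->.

TextStream -> BinaryStream -> Pipe -> Readable -> Buffered -> Seekable -> SocketStream -> Stream -> FileStream -> object

L[TextStream] = TextStream + merge(L[BinaryStream], L[Pipe], L[Stream], [BinaryStream Pipe Stream])
  take BinaryStream:  [BinaryStream Seekable SocketStream FileStream object] + [Pipe Readable Buffered Seekable SocketStream FileStream object] + [Stream FileStream object] + [BinaryStream Pipe Stream]
  take Pipe:  [Seekable SocketStream FileStream object] + [Pipe Readable Buffered Seekable SocketStream FileStream object] + [Stream FileStream object] + [Pipe Stream]
  take Readable:  [Seekable SocketStream FileStream object] + [Readable Buffered Seekable SocketStream FileStream object] + [Stream FileStream object] + [Stream]
  take Buffered:  [Seekable SocketStream FileStream object] + [Buffered Seekable SocketStream FileStream object] + [Stream FileStream object] + [Stream]
  take Seekable:  [Seekable SocketStream FileStream object] + [Seekable SocketStream FileStream object] + [Stream FileStream object] + [Stream]
  take SocketStream:  [SocketStream FileStream object] + [SocketStream FileStream object] + [Stream FileStream object] + [Stream]
  take Stream:  [FileStream object] + [FileStream object] + [Stream FileStream object] + [Stream]
  take FileStream:  [FileStream object] + [FileStream object] + [FileStream object]
  take object:  [object] + [object] + [object]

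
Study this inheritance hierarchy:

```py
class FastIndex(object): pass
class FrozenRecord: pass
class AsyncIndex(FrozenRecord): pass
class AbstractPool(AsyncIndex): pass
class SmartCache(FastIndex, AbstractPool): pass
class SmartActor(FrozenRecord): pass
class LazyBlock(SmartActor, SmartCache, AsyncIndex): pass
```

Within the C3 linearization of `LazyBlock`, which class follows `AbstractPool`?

AsyncIndex

L[LazyBlock] = LazyBlock + merge(L[SmartActor], L[SmartCache], L[AsyncIndex], [SmartActor SmartCache AsyncIndex])
  take SmartActor:  [SmartActor FrozenRecord object] + [SmartCache FastIndex AbstractPool AsyncIndex FrozenRecord object] + [AsyncIndex FrozenRecord object] + [SmartActor SmartCache AsyncIndex]
  take SmartCache:  [FrozenRecord object] + [SmartCache FastIndex AbstractPool AsyncIndex FrozenRecord object] + [AsyncIndex FrozenRecord object] + [SmartCache AsyncIndex]
  take FastIndex:  [FrozenRecord object] + [FastIndex AbstractPool AsyncIndex FrozenRecord object] + [AsyncIndex FrozenRecord object] + [AsyncIndex]
  take AbstractPool:  [FrozenRecord object] + [AbstractPool AsyncIndex FrozenRecord object] + [AsyncIndex FrozenRecord object] + [AsyncIndex]
  take AsyncIndex:  [FrozenRecord object] + [AsyncIndex FrozenRecord object] + [AsyncIndex FrozenRecord object] + [AsyncIndex]
  take FrozenRecord:  [FrozenRecord object] + [FrozenRecord object] + [FrozenRecord object]
  take object:  [object] + [object] + [object]
MRO: LazyBlock SmartActor SmartCache FastIndex AbstractPool AsyncIndex FrozenRecord object
AbstractPool is at position 4; next is AsyncIndex.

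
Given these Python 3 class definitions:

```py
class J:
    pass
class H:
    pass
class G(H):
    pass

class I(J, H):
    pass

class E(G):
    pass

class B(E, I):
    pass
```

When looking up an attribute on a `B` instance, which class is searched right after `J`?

H

L[B] = B + merge(L[E], L[I], [E I])
  take E:  [E G H object] + [I J H object] + [E I]
  take G:  [G H object] + [I J H object] + [I]
  take I:  [H object] + [I J H object] + [I]
  take J:  [H object] + [J H object]
  take H:  [H object] + [H object]
  take object:  [object] + [object]
MRO: B E G I J H object
J is at position 4; next is H.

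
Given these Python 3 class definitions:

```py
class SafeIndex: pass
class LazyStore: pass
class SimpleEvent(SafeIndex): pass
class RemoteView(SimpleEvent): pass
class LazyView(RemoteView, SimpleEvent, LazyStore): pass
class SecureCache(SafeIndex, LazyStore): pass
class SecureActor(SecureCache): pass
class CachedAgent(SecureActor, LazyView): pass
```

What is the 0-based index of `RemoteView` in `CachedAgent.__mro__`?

L[CachedAgent] = CachedAgent + merge(L[SecureActor], L[LazyView], [SecureActor LazyView])
  take SecureActor:  [SecureActor SecureCache SafeIndex LazyStore object] + [LazyView RemoteView SimpleEvent SafeIndex LazyStore object] + [SecureActor LazyView]
  take SecureCache:  [SecureCache SafeIndex LazyStore object] + [LazyView RemoteView SimpleEvent SafeIndex LazyStore object] + [LazyView]
  take LazyView:  [SafeIndex LazyStore object] + [LazyView RemoteView SimpleEvent SafeIndex LazyStore object] + [LazyView]
  take RemoteView:  [SafeIndex LazyStore object] + [RemoteView SimpleEvent SafeIndex LazyStore object]
  take SimpleEvent:  [SafeIndex LazyStore object] + [SimpleEvent SafeIndex LazyStore object]
  take SafeIndex:  [SafeIndex LazyStore object] + [SafeIndex LazyStore object]
  take LazyStore:  [LazyStore object] + [LazyStore object]
  take object:  [object] + [object]
MRO: CachedAgent SecureActor SecureCache LazyView RemoteView SimpleEvent SafeIndex LazyStore object
RemoteView sits at index 4.

4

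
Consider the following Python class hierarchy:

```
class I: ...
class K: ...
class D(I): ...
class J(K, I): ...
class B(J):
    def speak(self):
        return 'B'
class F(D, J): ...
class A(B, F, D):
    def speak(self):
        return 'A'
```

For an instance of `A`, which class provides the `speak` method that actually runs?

A

L[A] = A + merge(L[B], L[F], L[D], [B F D])
  take B:  [B J K I object] + [F D J K I object] + [D I object] + [B F D]
  take F:  [J K I object] + [F D J K I object] + [D I object] + [F D]
  take D:  [J K I object] + [D J K I object] + [D I object] + [D]
  take J:  [J K I object] + [J K I object] + [I object]
  take K:  [K I object] + [K I object] + [I object]
  take I:  [I object] + [I object] + [I object]
  take object:  [object] + [object] + [object]
MRO: A B F D J K I object
speak is defined in: A, B. First along the MRO is A.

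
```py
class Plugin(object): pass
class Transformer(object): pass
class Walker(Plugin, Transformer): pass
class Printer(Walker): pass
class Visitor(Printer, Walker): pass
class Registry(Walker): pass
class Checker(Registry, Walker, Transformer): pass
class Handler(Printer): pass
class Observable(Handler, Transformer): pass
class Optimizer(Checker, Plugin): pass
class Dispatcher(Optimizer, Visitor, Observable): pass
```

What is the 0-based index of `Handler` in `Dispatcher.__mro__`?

6

L[Dispatcher] = Dispatcher + merge(L[Optimizer], L[Visitor], L[Observable], [Optimizer Visitor Observable])
  take Optimizer:  [Optimizer Checker Registry Walker Plugin Transformer object] + [Visitor Printer Walker Plugin Transformer object] + [Observable Handler Printer Walker Plugin Transformer object] + [Optimizer Visitor Observable]
  take Checker:  [Checker Registry Walker Plugin Transformer object] + [Visitor Printer Walker Plugin Transformer object] + [Observable Handler Printer Walker Plugin Transformer object] + [Visitor Observable]
  take Registry:  [Registry Walker Plugin Transformer object] + [Visitor Printer Walker Plugin Transformer object] + [Observable Handler Printer Walker Plugin Transformer object] + [Visitor Observable]
  take Visitor:  [Walker Plugin Transformer object] + [Visitor Printer Walker Plugin Transformer object] + [Observable Handler Printer Walker Plugin Transformer object] + [Visitor Observable]
  take Observable:  [Walker Plugin Transformer object] + [Printer Walker Plugin Transformer object] + [Observable Handler Printer Walker Plugin Transformer object] + [Observable]
  take Handler:  [Walker Plugin Transformer object] + [Printer Walker Plugin Transformer object] + [Handler Printer Walker Plugin Transformer object]
  take Printer:  [Walker Plugin Transformer object] + [Printer Walker Plugin Transformer object] + [Printer Walker Plugin Transformer object]
  take Walker:  [Walker Plugin Transformer object] + [Walker Plugin Transformer object] + [Walker Plugin Transformer object]
  take Plugin:  [Plugin Transformer object] + [Plugin Transformer object] + [Plugin Transformer object]
  take Transformer:  [Transformer object] + [Transformer object] + [Transformer object]
  take object:  [object] + [object] + [object]
MRO: Dispatcher Optimizer Checker Registry Visitor Observable Handler Printer Walker Plugin Transformer object
Handler sits at index 6.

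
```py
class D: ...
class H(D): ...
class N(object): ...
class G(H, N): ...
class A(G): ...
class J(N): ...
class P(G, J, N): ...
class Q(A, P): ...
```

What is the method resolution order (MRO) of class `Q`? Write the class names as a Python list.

L[Q] = Q + merge(L[A], L[P], [A P])
  take A:  [A G H D N object] + [P G H D J N object] + [A P]
  take P:  [G H D N object] + [P G H D J N object] + [P]
  take G:  [G H D N object] + [G H D J N object]
  take H:  [H D N object] + [H D J N object]
  take D:  [D N object] + [D J N object]
  take J:  [N object] + [J N object]
  take N:  [N object] + [N object]
  take object:  [object] + [object]

[Q, A, P, G, H, D, J, N, object]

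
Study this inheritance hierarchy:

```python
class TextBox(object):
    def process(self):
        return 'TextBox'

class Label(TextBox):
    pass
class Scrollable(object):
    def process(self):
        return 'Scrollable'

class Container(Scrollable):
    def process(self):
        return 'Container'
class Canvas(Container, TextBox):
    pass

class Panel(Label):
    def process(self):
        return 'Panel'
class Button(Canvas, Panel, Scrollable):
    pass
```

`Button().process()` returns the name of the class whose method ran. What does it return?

L[Button] = Button + merge(L[Canvas], L[Panel], L[Scrollable], [Canvas Panel Scrollable])
  take Canvas:  [Canvas Container Scrollable TextBox object] + [Panel Label TextBox object] + [Scrollable object] + [Canvas Panel Scrollable]
  take Container:  [Container Scrollable TextBox object] + [Panel Label TextBox object] + [Scrollable object] + [Panel Scrollable]
  take Panel:  [Scrollable TextBox object] + [Panel Label TextBox object] + [Scrollable object] + [Panel Scrollable]
  take Scrollable:  [Scrollable TextBox object] + [Label TextBox object] + [Scrollable object] + [Scrollable]
  take Label:  [TextBox object] + [Label TextBox object] + [object]
  take TextBox:  [TextBox object] + [TextBox object] + [object]
  take object:  [object] + [object] + [object]
MRO: Button Canvas Container Panel Scrollable Label TextBox object
process is defined in: Container, Panel, Scrollable, TextBox. First along the MRO is Container.

Container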